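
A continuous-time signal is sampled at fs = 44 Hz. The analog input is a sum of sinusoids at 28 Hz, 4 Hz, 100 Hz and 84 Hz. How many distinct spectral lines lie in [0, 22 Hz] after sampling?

fs/2 = 22 Hz.
28 Hz > fs/2 = 22 Hz, folds to fs − 28 Hz = 16 Hz.
4 Hz ≤ fs/2 = 22 Hz, passes unchanged.
100 Hz mod fs = 12 Hz.
12 Hz ≤ fs/2 = 22 Hz, appears at 12 Hz.
84 Hz mod fs = 40 Hz.
40 Hz > fs/2 = 22 Hz, folds to fs − 40 Hz = 4 Hz.
Distinct values: {4 Hz, 12 Hz, 16 Hz} → 3.

3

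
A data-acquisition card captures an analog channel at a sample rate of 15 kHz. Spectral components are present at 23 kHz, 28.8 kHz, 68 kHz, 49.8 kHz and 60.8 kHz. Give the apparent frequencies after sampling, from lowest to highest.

fs/2 = 7.5 kHz.
23 kHz mod fs = 8 kHz.
8 kHz > fs/2 = 7.5 kHz, folds to fs − 8 kHz = 7 kHz.
28.8 kHz mod fs = 13.8 kHz.
13.8 kHz > fs/2 = 7.5 kHz, folds to fs − 13.8 kHz = 1.2 kHz.
68 kHz mod fs = 8 kHz.
8 kHz > fs/2 = 7.5 kHz, folds to fs − 8 kHz = 7 kHz.
49.8 kHz mod fs = 4.8 kHz.
4.8 kHz ≤ fs/2 = 7.5 kHz, appears at 4.8 kHz.
60.8 kHz mod fs = 0.8 kHz.
0.8 kHz ≤ fs/2 = 7.5 kHz, appears at 0.8 kHz.
Distinct values: {0.8 kHz, 1.2 kHz, 4.8 kHz, 7 kHz}.

0.8 kHz, 1.2 kHz, 4.8 kHz, 7 kHz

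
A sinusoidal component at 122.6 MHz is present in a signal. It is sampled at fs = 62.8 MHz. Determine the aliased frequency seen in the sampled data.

122.6 MHz mod fs = 59.8 MHz.
59.8 MHz > fs/2 = 31.4 MHz, folds to fs − 59.8 MHz = 3 MHz.

3 MHz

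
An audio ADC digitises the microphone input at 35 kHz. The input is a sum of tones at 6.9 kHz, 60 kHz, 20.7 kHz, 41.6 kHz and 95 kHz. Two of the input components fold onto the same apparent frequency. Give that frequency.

fs/2 = 17.5 kHz.
6.9 kHz ≤ fs/2 = 17.5 kHz, passes unchanged.
60 kHz mod fs = 25 kHz.
25 kHz > fs/2 = 17.5 kHz, folds to fs − 25 kHz = 10 kHz.
20.7 kHz > fs/2 = 17.5 kHz, folds to fs − 20.7 kHz = 14.3 kHz.
41.6 kHz mod fs = 6.6 kHz.
6.6 kHz ≤ fs/2 = 17.5 kHz, appears at 6.6 kHz.
95 kHz mod fs = 25 kHz.
25 kHz > fs/2 = 17.5 kHz, folds to fs − 25 kHz = 10 kHz.
60 kHz and 95 kHz both map to 10 kHz.

10 kHz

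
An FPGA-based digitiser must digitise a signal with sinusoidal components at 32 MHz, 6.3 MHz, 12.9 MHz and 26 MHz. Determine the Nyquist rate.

Highest-frequency component: 32 MHz.
Nyquist rate = 2 × 32 MHz = 64 MHz.

64 MHz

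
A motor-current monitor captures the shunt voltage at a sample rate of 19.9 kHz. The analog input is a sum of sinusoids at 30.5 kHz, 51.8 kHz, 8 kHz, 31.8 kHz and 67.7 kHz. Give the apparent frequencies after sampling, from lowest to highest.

fs/2 = 9.95 kHz.
30.5 kHz mod fs = 10.6 kHz.
10.6 kHz > fs/2 = 9.95 kHz, folds to fs − 10.6 kHz = 9.3 kHz.
51.8 kHz mod fs = 12 kHz.
12 kHz > fs/2 = 9.95 kHz, folds to fs − 12 kHz = 7.9 kHz.
8 kHz ≤ fs/2 = 9.95 kHz, passes unchanged.
31.8 kHz mod fs = 11.9 kHz.
11.9 kHz > fs/2 = 9.95 kHz, folds to fs − 11.9 kHz = 8 kHz.
67.7 kHz mod fs = 8 kHz.
8 kHz ≤ fs/2 = 9.95 kHz, appears at 8 kHz.
Distinct values: {7.9 kHz, 8 kHz, 9.3 kHz}.

7.9 kHz, 8 kHz, 9.3 kHz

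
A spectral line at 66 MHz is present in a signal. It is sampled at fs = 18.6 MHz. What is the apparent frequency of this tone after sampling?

8.4 MHz

66 MHz mod fs = 10.2 MHz.
10.2 MHz > fs/2 = 9.3 MHz, folds to fs − 10.2 MHz = 8.4 MHz.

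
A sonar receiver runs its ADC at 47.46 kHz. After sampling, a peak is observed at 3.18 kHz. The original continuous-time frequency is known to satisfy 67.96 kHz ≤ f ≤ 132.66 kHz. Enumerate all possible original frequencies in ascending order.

Frequencies that alias to 3.18 kHz are k·fs ± 3.18 kHz for integer k ≥ 0.
k=0: 3.18 kHz.
k=1: 44.28 kHz, 50.64 kHz.
k=2: 91.74 kHz, 98.1 kHz.
k=3: 139.2 kHz, 145.56 kHz.
Within [67.96 kHz, 132.66 kHz]: 91.74 kHz, 98.1 kHz.

91.74 kHz, 98.1 kHz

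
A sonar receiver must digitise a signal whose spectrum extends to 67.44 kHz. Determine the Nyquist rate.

Nyquist rate = 2 × 67.44 kHz = 134.88 kHz.

134.88 kHz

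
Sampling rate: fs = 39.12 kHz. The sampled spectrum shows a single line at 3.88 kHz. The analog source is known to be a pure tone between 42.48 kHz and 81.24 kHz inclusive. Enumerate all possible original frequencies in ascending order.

Frequencies that alias to 3.88 kHz are k·fs ± 3.88 kHz for integer k ≥ 0.
k=0: 3.88 kHz.
k=1: 35.24 kHz, 43 kHz.
k=2: 74.36 kHz, 82.12 kHz.
k=3: 113.48 kHz, 121.24 kHz.
Within [42.48 kHz, 81.24 kHz]: 43 kHz, 74.36 kHz.

43 kHz, 74.36 kHz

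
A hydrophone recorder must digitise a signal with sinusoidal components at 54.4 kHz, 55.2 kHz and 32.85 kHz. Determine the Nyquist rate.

110.4 kHz

Highest-frequency component: 55.2 kHz.
Nyquist rate = 2 × 55.2 kHz = 110.4 kHz.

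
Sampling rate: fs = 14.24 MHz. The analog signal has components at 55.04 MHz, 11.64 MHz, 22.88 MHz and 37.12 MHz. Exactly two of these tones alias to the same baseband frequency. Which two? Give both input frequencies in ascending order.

fs/2 = 7.12 MHz.
55.04 MHz mod fs = 12.32 MHz.
12.32 MHz > fs/2 = 7.12 MHz, folds to fs − 12.32 MHz = 1.92 MHz.
11.64 MHz > fs/2 = 7.12 MHz, folds to fs − 11.64 MHz = 2.6 MHz.
22.88 MHz mod fs = 8.64 MHz.
8.64 MHz > fs/2 = 7.12 MHz, folds to fs − 8.64 MHz = 5.6 MHz.
37.12 MHz mod fs = 8.64 MHz.
8.64 MHz > fs/2 = 7.12 MHz, folds to fs − 8.64 MHz = 5.6 MHz.
22.88 MHz and 37.12 MHz both map to 5.6 MHz.

22.88 MHz, 37.12 MHz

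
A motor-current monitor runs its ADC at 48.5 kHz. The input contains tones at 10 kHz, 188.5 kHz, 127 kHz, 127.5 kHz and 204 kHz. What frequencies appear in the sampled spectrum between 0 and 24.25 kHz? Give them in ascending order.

fs/2 = 24.25 kHz.
10 kHz ≤ fs/2 = 24.25 kHz, passes unchanged.
188.5 kHz mod fs = 43 kHz.
43 kHz > fs/2 = 24.25 kHz, folds to fs − 43 kHz = 5.5 kHz.
127 kHz mod fs = 30 kHz.
30 kHz > fs/2 = 24.25 kHz, folds to fs − 30 kHz = 18.5 kHz.
127.5 kHz mod fs = 30.5 kHz.
30.5 kHz > fs/2 = 24.25 kHz, folds to fs − 30.5 kHz = 18 kHz.
204 kHz mod fs = 10 kHz.
10 kHz ≤ fs/2 = 24.25 kHz, appears at 10 kHz.
Distinct values: {5.5 kHz, 10 kHz, 18 kHz, 18.5 kHz}.

5.5 kHz, 10 kHz, 18 kHz, 18.5 kHz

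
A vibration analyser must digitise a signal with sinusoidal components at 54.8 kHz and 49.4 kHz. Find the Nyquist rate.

Highest-frequency component: 54.8 kHz.
Nyquist rate = 2 × 54.8 kHz = 109.6 kHz.

109.6 kHz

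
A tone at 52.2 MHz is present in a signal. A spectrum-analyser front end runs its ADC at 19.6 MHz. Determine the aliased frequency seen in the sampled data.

6.6 MHz

52.2 MHz mod fs = 13 MHz.
13 MHz > fs/2 = 9.8 MHz, folds to fs − 13 MHz = 6.6 MHz.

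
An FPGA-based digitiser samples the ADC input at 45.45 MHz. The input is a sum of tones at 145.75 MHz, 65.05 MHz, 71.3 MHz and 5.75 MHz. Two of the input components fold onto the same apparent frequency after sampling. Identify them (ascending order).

fs/2 = 22.725 MHz.
145.75 MHz mod fs = 9.4 MHz.
9.4 MHz ≤ fs/2 = 22.725 MHz, appears at 9.4 MHz.
65.05 MHz mod fs = 19.6 MHz.
19.6 MHz ≤ fs/2 = 22.725 MHz, appears at 19.6 MHz.
71.3 MHz mod fs = 25.85 MHz.
25.85 MHz > fs/2 = 22.725 MHz, folds to fs − 25.85 MHz = 19.6 MHz.
5.75 MHz ≤ fs/2 = 22.725 MHz, passes unchanged.
65.05 MHz and 71.3 MHz both map to 19.6 MHz.

65.05 MHz, 71.3 MHz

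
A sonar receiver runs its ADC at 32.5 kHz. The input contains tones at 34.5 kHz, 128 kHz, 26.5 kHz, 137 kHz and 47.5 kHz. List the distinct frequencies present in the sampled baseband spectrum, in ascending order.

2 kHz, 6 kHz, 7 kHz, 15 kHz

fs/2 = 16.25 kHz.
34.5 kHz mod fs = 2 kHz.
2 kHz ≤ fs/2 = 16.25 kHz, appears at 2 kHz.
128 kHz mod fs = 30.5 kHz.
30.5 kHz > fs/2 = 16.25 kHz, folds to fs − 30.5 kHz = 2 kHz.
26.5 kHz > fs/2 = 16.25 kHz, folds to fs − 26.5 kHz = 6 kHz.
137 kHz mod fs = 7 kHz.
7 kHz ≤ fs/2 = 16.25 kHz, appears at 7 kHz.
47.5 kHz mod fs = 15 kHz.
15 kHz ≤ fs/2 = 16.25 kHz, appears at 15 kHz.
Distinct values: {2 kHz, 6 kHz, 7 kHz, 15 kHz}.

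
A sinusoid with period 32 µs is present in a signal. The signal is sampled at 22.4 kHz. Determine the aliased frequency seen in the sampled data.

T = 32 µs → f = 1/T = 31.25 kHz.
31.25 kHz mod fs = 8.85 kHz.
8.85 kHz ≤ fs/2 = 11.2 kHz, appears at 8.85 kHz.

8.85 kHz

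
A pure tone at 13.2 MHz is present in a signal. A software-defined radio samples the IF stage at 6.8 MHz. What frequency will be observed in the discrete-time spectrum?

13.2 MHz mod fs = 6.4 MHz.
6.4 MHz > fs/2 = 3.4 MHz, folds to fs − 6.4 MHz = 0.4 MHz.

0.4 MHz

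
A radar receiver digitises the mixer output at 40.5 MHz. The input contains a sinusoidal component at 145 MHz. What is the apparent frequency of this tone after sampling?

17 MHz

145 MHz mod fs = 23.5 MHz.
23.5 MHz > fs/2 = 20.25 MHz, folds to fs − 23.5 MHz = 17 MHz.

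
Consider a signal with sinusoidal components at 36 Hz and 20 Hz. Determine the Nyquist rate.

Highest-frequency component: 36 Hz.
Nyquist rate = 2 × 36 Hz = 72 Hz.

72 Hz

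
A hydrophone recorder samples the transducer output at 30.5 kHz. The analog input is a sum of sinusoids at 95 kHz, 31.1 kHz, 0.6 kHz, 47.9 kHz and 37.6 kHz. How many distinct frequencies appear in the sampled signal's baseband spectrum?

fs/2 = 15.25 kHz.
95 kHz mod fs = 3.5 kHz.
3.5 kHz ≤ fs/2 = 15.25 kHz, appears at 3.5 kHz.
31.1 kHz mod fs = 0.6 kHz.
0.6 kHz ≤ fs/2 = 15.25 kHz, appears at 0.6 kHz.
0.6 kHz ≤ fs/2 = 15.25 kHz, passes unchanged.
47.9 kHz mod fs = 17.4 kHz.
17.4 kHz > fs/2 = 15.25 kHz, folds to fs − 17.4 kHz = 13.1 kHz.
37.6 kHz mod fs = 7.1 kHz.
7.1 kHz ≤ fs/2 = 15.25 kHz, appears at 7.1 kHz.
Distinct values: {0.6 kHz, 3.5 kHz, 7.1 kHz, 13.1 kHz} → 4.

4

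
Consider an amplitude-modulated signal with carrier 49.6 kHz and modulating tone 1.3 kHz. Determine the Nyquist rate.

101.8 kHz

AM sidebands sit at fc ± fm = 48.3 kHz and 50.9 kHz.
Highest-frequency component: 50.9 kHz.
Nyquist rate = 2 × 50.9 kHz = 101.8 kHz.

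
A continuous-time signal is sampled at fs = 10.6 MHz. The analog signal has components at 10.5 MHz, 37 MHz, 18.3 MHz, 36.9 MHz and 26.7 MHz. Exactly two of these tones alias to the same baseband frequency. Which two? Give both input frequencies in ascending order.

26.7 MHz, 36.9 MHz

fs/2 = 5.3 MHz.
10.5 MHz > fs/2 = 5.3 MHz, folds to fs − 10.5 MHz = 0.1 MHz.
37 MHz mod fs = 5.2 MHz.
5.2 MHz ≤ fs/2 = 5.3 MHz, appears at 5.2 MHz.
18.3 MHz mod fs = 7.7 MHz.
7.7 MHz > fs/2 = 5.3 MHz, folds to fs − 7.7 MHz = 2.9 MHz.
36.9 MHz mod fs = 5.1 MHz.
5.1 MHz ≤ fs/2 = 5.3 MHz, appears at 5.1 MHz.
26.7 MHz mod fs = 5.5 MHz.
5.5 MHz > fs/2 = 5.3 MHz, folds to fs − 5.5 MHz = 5.1 MHz.
26.7 MHz and 36.9 MHz both map to 5.1 MHz.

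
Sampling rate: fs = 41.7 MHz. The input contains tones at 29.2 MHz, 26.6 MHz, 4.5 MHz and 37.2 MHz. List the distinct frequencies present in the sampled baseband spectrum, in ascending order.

fs/2 = 20.85 MHz.
29.2 MHz > fs/2 = 20.85 MHz, folds to fs − 29.2 MHz = 12.5 MHz.
26.6 MHz > fs/2 = 20.85 MHz, folds to fs − 26.6 MHz = 15.1 MHz.
4.5 MHz ≤ fs/2 = 20.85 MHz, passes unchanged.
37.2 MHz > fs/2 = 20.85 MHz, folds to fs − 37.2 MHz = 4.5 MHz.
Distinct values: {4.5 MHz, 12.5 MHz, 15.1 MHz}.

4.5 MHz, 12.5 MHz, 15.1 MHz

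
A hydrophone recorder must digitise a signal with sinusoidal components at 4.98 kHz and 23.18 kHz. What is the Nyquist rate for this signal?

46.36 kHz

Highest-frequency component: 23.18 kHz.
Nyquist rate = 2 × 23.18 kHz = 46.36 kHz.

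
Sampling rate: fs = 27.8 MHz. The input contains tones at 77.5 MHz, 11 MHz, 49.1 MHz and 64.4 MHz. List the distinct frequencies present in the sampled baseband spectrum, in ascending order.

fs/2 = 13.9 MHz.
77.5 MHz mod fs = 21.9 MHz.
21.9 MHz > fs/2 = 13.9 MHz, folds to fs − 21.9 MHz = 5.9 MHz.
11 MHz ≤ fs/2 = 13.9 MHz, passes unchanged.
49.1 MHz mod fs = 21.3 MHz.
21.3 MHz > fs/2 = 13.9 MHz, folds to fs − 21.3 MHz = 6.5 MHz.
64.4 MHz mod fs = 8.8 MHz.
8.8 MHz ≤ fs/2 = 13.9 MHz, appears at 8.8 MHz.
Distinct values: {5.9 MHz, 6.5 MHz, 8.8 MHz, 11 MHz}.

5.9 MHz, 6.5 MHz, 8.8 MHz, 11 MHz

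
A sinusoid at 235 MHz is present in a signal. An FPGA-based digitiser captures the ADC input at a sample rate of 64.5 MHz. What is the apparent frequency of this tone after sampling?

235 MHz mod fs = 41.5 MHz.
41.5 MHz > fs/2 = 32.25 MHz, folds to fs − 41.5 MHz = 23 MHz.

23 MHz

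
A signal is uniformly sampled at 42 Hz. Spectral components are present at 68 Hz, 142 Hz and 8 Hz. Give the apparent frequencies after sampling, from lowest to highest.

8 Hz, 16 Hz

fs/2 = 21 Hz.
68 Hz mod fs = 26 Hz.
26 Hz > fs/2 = 21 Hz, folds to fs − 26 Hz = 16 Hz.
142 Hz mod fs = 16 Hz.
16 Hz ≤ fs/2 = 21 Hz, appears at 16 Hz.
8 Hz ≤ fs/2 = 21 Hz, passes unchanged.
Distinct values: {8 Hz, 16 Hz}.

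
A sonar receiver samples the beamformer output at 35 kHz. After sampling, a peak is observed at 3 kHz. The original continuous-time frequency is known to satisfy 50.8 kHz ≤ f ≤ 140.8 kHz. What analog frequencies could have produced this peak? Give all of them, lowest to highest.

67 kHz, 73 kHz, 102 kHz, 108 kHz, 137 kHz

Frequencies that alias to 3 kHz are k·fs ± 3 kHz for integer k ≥ 0.
k=0: 3 kHz.
k=1: 32 kHz, 38 kHz.
k=2: 67 kHz, 73 kHz.
k=3: 102 kHz, 108 kHz.
k=4: 137 kHz, 143 kHz.
k=5: 172 kHz, 178 kHz.
Within [50.8 kHz, 140.8 kHz]: 67 kHz, 73 kHz, 102 kHz, 108 kHz, 137 kHz.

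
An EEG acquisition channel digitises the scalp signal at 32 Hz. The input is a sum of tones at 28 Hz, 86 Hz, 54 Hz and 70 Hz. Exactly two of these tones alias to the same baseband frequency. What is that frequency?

fs/2 = 16 Hz.
28 Hz > fs/2 = 16 Hz, folds to fs − 28 Hz = 4 Hz.
86 Hz mod fs = 22 Hz.
22 Hz > fs/2 = 16 Hz, folds to fs − 22 Hz = 10 Hz.
54 Hz mod fs = 22 Hz.
22 Hz > fs/2 = 16 Hz, folds to fs − 22 Hz = 10 Hz.
70 Hz mod fs = 6 Hz.
6 Hz ≤ fs/2 = 16 Hz, appears at 6 Hz.
54 Hz and 86 Hz both map to 10 Hz.

10 Hz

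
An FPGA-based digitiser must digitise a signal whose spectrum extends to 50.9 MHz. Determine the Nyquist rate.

Nyquist rate = 2 × 50.9 MHz = 101.8 MHz.

101.8 MHz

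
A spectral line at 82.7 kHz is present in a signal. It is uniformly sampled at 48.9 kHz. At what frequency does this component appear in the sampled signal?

82.7 kHz mod fs = 33.8 kHz.
33.8 kHz > fs/2 = 24.45 kHz, folds to fs − 33.8 kHz = 15.1 kHz.

15.1 kHz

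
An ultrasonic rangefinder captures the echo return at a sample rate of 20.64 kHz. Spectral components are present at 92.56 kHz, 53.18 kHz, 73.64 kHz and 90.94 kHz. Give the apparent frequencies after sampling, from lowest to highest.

8.38 kHz, 8.74 kHz, 8.92 kHz, 10 kHz

fs/2 = 10.32 kHz.
92.56 kHz mod fs = 10 kHz.
10 kHz ≤ fs/2 = 10.32 kHz, appears at 10 kHz.
53.18 kHz mod fs = 11.9 kHz.
11.9 kHz > fs/2 = 10.32 kHz, folds to fs − 11.9 kHz = 8.74 kHz.
73.64 kHz mod fs = 11.72 kHz.
11.72 kHz > fs/2 = 10.32 kHz, folds to fs − 11.72 kHz = 8.92 kHz.
90.94 kHz mod fs = 8.38 kHz.
8.38 kHz ≤ fs/2 = 10.32 kHz, appears at 8.38 kHz.
Distinct values: {8.38 kHz, 8.74 kHz, 8.92 kHz, 10 kHz}.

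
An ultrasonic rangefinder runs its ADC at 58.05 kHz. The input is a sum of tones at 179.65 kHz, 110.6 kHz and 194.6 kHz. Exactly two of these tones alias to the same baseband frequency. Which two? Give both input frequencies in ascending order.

110.6 kHz, 179.65 kHz

fs/2 = 29.025 kHz.
179.65 kHz mod fs = 5.5 kHz.
5.5 kHz ≤ fs/2 = 29.025 kHz, appears at 5.5 kHz.
110.6 kHz mod fs = 52.55 kHz.
52.55 kHz > fs/2 = 29.025 kHz, folds to fs − 52.55 kHz = 5.5 kHz.
194.6 kHz mod fs = 20.45 kHz.
20.45 kHz ≤ fs/2 = 29.025 kHz, appears at 20.45 kHz.
110.6 kHz and 179.65 kHz both map to 5.5 kHz.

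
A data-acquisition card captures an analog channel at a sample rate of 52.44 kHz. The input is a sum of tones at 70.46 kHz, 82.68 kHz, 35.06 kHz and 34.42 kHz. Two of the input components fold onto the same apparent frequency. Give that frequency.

18.02 kHz

fs/2 = 26.22 kHz.
70.46 kHz mod fs = 18.02 kHz.
18.02 kHz ≤ fs/2 = 26.22 kHz, appears at 18.02 kHz.
82.68 kHz mod fs = 30.24 kHz.
30.24 kHz > fs/2 = 26.22 kHz, folds to fs − 30.24 kHz = 22.2 kHz.
35.06 kHz > fs/2 = 26.22 kHz, folds to fs − 35.06 kHz = 17.38 kHz.
34.42 kHz > fs/2 = 26.22 kHz, folds to fs − 34.42 kHz = 18.02 kHz.
34.42 kHz and 70.46 kHz both map to 18.02 kHz.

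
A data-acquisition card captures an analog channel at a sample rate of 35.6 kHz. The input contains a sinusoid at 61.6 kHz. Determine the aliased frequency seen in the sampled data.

9.6 kHz

61.6 kHz mod fs = 26 kHz.
26 kHz > fs/2 = 17.8 kHz, folds to fs − 26 kHz = 9.6 kHz.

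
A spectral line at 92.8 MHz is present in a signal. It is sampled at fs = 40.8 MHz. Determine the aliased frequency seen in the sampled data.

11.2 MHz

92.8 MHz mod fs = 11.2 MHz.
11.2 MHz ≤ fs/2 = 20.4 MHz, appears at 11.2 MHz.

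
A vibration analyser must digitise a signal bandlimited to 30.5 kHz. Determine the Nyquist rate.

61 kHz

Nyquist rate = 2 × 30.5 kHz = 61 kHz.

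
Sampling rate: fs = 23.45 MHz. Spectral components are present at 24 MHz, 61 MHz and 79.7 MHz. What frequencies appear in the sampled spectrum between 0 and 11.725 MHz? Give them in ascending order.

fs/2 = 11.725 MHz.
24 MHz mod fs = 0.55 MHz.
0.55 MHz ≤ fs/2 = 11.725 MHz, appears at 0.55 MHz.
61 MHz mod fs = 14.1 MHz.
14.1 MHz > fs/2 = 11.725 MHz, folds to fs − 14.1 MHz = 9.35 MHz.
79.7 MHz mod fs = 9.35 MHz.
9.35 MHz ≤ fs/2 = 11.725 MHz, appears at 9.35 MHz.
Distinct values: {0.55 MHz, 9.35 MHz}.

0.55 MHz, 9.35 MHz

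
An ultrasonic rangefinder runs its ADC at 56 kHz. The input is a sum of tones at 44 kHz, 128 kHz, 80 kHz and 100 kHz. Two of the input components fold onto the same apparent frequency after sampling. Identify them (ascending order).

44 kHz, 100 kHz

fs/2 = 28 kHz.
44 kHz > fs/2 = 28 kHz, folds to fs − 44 kHz = 12 kHz.
128 kHz mod fs = 16 kHz.
16 kHz ≤ fs/2 = 28 kHz, appears at 16 kHz.
80 kHz mod fs = 24 kHz.
24 kHz ≤ fs/2 = 28 kHz, appears at 24 kHz.
100 kHz mod fs = 44 kHz.
44 kHz > fs/2 = 28 kHz, folds to fs − 44 kHz = 12 kHz.
44 kHz and 100 kHz both map to 12 kHz.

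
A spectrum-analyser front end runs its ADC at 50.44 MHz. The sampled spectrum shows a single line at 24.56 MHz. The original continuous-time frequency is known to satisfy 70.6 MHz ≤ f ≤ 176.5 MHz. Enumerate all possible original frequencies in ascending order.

75 MHz, 76.32 MHz, 125.44 MHz, 126.76 MHz, 175.88 MHz

Frequencies that alias to 24.56 MHz are k·fs ± 24.56 MHz for integer k ≥ 0.
k=0: 24.56 MHz.
k=1: 25.88 MHz, 75 MHz.
k=2: 76.32 MHz, 125.44 MHz.
k=3: 126.76 MHz, 175.88 MHz.
k=4: 177.2 MHz, 226.32 MHz.
Within [70.6 MHz, 176.5 MHz]: 75 MHz, 76.32 MHz, 125.44 MHz, 126.76 MHz, 175.88 MHz.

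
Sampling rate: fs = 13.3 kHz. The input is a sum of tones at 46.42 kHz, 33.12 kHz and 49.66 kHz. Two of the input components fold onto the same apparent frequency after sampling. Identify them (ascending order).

33.12 kHz, 46.42 kHz

fs/2 = 6.65 kHz.
46.42 kHz mod fs = 6.52 kHz.
6.52 kHz ≤ fs/2 = 6.65 kHz, appears at 6.52 kHz.
33.12 kHz mod fs = 6.52 kHz.
6.52 kHz ≤ fs/2 = 6.65 kHz, appears at 6.52 kHz.
49.66 kHz mod fs = 9.76 kHz.
9.76 kHz > fs/2 = 6.65 kHz, folds to fs − 9.76 kHz = 3.54 kHz.
33.12 kHz and 46.42 kHz both map to 6.52 kHz.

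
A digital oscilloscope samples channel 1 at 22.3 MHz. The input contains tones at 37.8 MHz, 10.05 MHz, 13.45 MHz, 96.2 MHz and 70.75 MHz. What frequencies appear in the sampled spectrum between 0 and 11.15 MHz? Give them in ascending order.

3.85 MHz, 6.8 MHz, 7 MHz, 8.85 MHz, 10.05 MHz

fs/2 = 11.15 MHz.
37.8 MHz mod fs = 15.5 MHz.
15.5 MHz > fs/2 = 11.15 MHz, folds to fs − 15.5 MHz = 6.8 MHz.
10.05 MHz ≤ fs/2 = 11.15 MHz, passes unchanged.
13.45 MHz > fs/2 = 11.15 MHz, folds to fs − 13.45 MHz = 8.85 MHz.
96.2 MHz mod fs = 7 MHz.
7 MHz ≤ fs/2 = 11.15 MHz, appears at 7 MHz.
70.75 MHz mod fs = 3.85 MHz.
3.85 MHz ≤ fs/2 = 11.15 MHz, appears at 3.85 MHz.
Distinct values: {3.85 MHz, 6.8 MHz, 7 MHz, 8.85 MHz, 10.05 MHz}.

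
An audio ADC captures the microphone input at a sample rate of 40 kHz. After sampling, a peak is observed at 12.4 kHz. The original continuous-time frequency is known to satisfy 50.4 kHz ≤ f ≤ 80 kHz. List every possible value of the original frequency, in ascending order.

52.4 kHz, 67.6 kHz

Frequencies that alias to 12.4 kHz are k·fs ± 12.4 kHz for integer k ≥ 0.
k=0: 12.4 kHz.
k=1: 27.6 kHz, 52.4 kHz.
k=2: 67.6 kHz, 92.4 kHz.
k=3: 107.6 kHz, 132.4 kHz.
Within [50.4 kHz, 80 kHz]: 52.4 kHz, 67.6 kHz.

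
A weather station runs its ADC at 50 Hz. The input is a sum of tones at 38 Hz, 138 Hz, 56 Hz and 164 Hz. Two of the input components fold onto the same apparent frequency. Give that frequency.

fs/2 = 25 Hz.
38 Hz > fs/2 = 25 Hz, folds to fs − 38 Hz = 12 Hz.
138 Hz mod fs = 38 Hz.
38 Hz > fs/2 = 25 Hz, folds to fs − 38 Hz = 12 Hz.
56 Hz mod fs = 6 Hz.
6 Hz ≤ fs/2 = 25 Hz, appears at 6 Hz.
164 Hz mod fs = 14 Hz.
14 Hz ≤ fs/2 = 25 Hz, appears at 14 Hz.
38 Hz and 138 Hz both map to 12 Hz.

12 Hz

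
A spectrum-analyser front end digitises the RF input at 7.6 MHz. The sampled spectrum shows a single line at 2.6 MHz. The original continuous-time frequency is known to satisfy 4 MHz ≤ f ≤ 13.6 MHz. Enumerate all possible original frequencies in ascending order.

Frequencies that alias to 2.6 MHz are k·fs ± 2.6 MHz for integer k ≥ 0.
k=0: 2.6 MHz.
k=1: 5 MHz, 10.2 MHz.
k=2: 12.6 MHz, 17.8 MHz.
k=3: 20.2 MHz, 25.4 MHz.
Within [4 MHz, 13.6 MHz]: 5 MHz, 10.2 MHz, 12.6 MHz.

5 MHz, 10.2 MHz, 12.6 MHz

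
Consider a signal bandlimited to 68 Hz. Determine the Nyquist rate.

136 Hz

Nyquist rate = 2 × 68 Hz = 136 Hz.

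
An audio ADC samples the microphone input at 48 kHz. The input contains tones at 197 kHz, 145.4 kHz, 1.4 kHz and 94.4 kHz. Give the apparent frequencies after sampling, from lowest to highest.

1.4 kHz, 1.6 kHz, 5 kHz

fs/2 = 24 kHz.
197 kHz mod fs = 5 kHz.
5 kHz ≤ fs/2 = 24 kHz, appears at 5 kHz.
145.4 kHz mod fs = 1.4 kHz.
1.4 kHz ≤ fs/2 = 24 kHz, appears at 1.4 kHz.
1.4 kHz ≤ fs/2 = 24 kHz, passes unchanged.
94.4 kHz mod fs = 46.4 kHz.
46.4 kHz > fs/2 = 24 kHz, folds to fs − 46.4 kHz = 1.6 kHz.
Distinct values: {1.4 kHz, 1.6 kHz, 5 kHz}.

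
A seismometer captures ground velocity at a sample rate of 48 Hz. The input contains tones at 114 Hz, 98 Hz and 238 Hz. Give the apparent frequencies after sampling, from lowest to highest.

2 Hz, 18 Hz

fs/2 = 24 Hz.
114 Hz mod fs = 18 Hz.
18 Hz ≤ fs/2 = 24 Hz, appears at 18 Hz.
98 Hz mod fs = 2 Hz.
2 Hz ≤ fs/2 = 24 Hz, appears at 2 Hz.
238 Hz mod fs = 46 Hz.
46 Hz > fs/2 = 24 Hz, folds to fs − 46 Hz = 2 Hz.
Distinct values: {2 Hz, 18 Hz}.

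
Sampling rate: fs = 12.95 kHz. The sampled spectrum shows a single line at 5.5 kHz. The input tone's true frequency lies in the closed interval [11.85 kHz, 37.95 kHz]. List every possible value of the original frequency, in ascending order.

Frequencies that alias to 5.5 kHz are k·fs ± 5.5 kHz for integer k ≥ 0.
k=0: 5.5 kHz.
k=1: 7.45 kHz, 18.45 kHz.
k=2: 20.4 kHz, 31.4 kHz.
k=3: 33.35 kHz, 44.35 kHz.
k=4: 46.3 kHz, 57.3 kHz.
Within [11.85 kHz, 37.95 kHz]: 18.45 kHz, 20.4 kHz, 31.4 kHz, 33.35 kHz.

18.45 kHz, 20.4 kHz, 31.4 kHz, 33.35 kHz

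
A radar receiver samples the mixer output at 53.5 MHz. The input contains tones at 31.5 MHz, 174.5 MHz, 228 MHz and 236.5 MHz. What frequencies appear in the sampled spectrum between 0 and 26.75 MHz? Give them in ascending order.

fs/2 = 26.75 MHz.
31.5 MHz > fs/2 = 26.75 MHz, folds to fs − 31.5 MHz = 22 MHz.
174.5 MHz mod fs = 14 MHz.
14 MHz ≤ fs/2 = 26.75 MHz, appears at 14 MHz.
228 MHz mod fs = 14 MHz.
14 MHz ≤ fs/2 = 26.75 MHz, appears at 14 MHz.
236.5 MHz mod fs = 22.5 MHz.
22.5 MHz ≤ fs/2 = 26.75 MHz, appears at 22.5 MHz.
Distinct values: {14 MHz, 22 MHz, 22.5 MHz}.

14 MHz, 22 MHz, 22.5 MHz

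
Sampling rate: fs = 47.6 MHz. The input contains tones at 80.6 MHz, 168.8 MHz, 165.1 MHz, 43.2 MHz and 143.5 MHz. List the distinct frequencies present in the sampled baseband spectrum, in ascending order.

0.7 MHz, 4.4 MHz, 14.6 MHz, 21.6 MHz, 22.3 MHz

fs/2 = 23.8 MHz.
80.6 MHz mod fs = 33 MHz.
33 MHz > fs/2 = 23.8 MHz, folds to fs − 33 MHz = 14.6 MHz.
168.8 MHz mod fs = 26 MHz.
26 MHz > fs/2 = 23.8 MHz, folds to fs − 26 MHz = 21.6 MHz.
165.1 MHz mod fs = 22.3 MHz.
22.3 MHz ≤ fs/2 = 23.8 MHz, appears at 22.3 MHz.
43.2 MHz > fs/2 = 23.8 MHz, folds to fs − 43.2 MHz = 4.4 MHz.
143.5 MHz mod fs = 0.7 MHz.
0.7 MHz ≤ fs/2 = 23.8 MHz, appears at 0.7 MHz.
Distinct values: {0.7 MHz, 4.4 MHz, 14.6 MHz, 21.6 MHz, 22.3 MHz}.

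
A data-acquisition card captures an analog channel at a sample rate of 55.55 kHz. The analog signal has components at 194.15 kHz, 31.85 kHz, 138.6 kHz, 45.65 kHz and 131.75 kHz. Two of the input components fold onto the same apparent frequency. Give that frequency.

fs/2 = 27.775 kHz.
194.15 kHz mod fs = 27.5 kHz.
27.5 kHz ≤ fs/2 = 27.775 kHz, appears at 27.5 kHz.
31.85 kHz > fs/2 = 27.775 kHz, folds to fs − 31.85 kHz = 23.7 kHz.
138.6 kHz mod fs = 27.5 kHz.
27.5 kHz ≤ fs/2 = 27.775 kHz, appears at 27.5 kHz.
45.65 kHz > fs/2 = 27.775 kHz, folds to fs − 45.65 kHz = 9.9 kHz.
131.75 kHz mod fs = 20.65 kHz.
20.65 kHz ≤ fs/2 = 27.775 kHz, appears at 20.65 kHz.
138.6 kHz and 194.15 kHz both map to 27.5 kHz.

27.5 kHz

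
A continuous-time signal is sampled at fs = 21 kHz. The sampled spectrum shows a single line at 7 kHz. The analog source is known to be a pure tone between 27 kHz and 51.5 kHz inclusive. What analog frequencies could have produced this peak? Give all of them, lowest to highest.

28 kHz, 35 kHz, 49 kHz

Frequencies that alias to 7 kHz are k·fs ± 7 kHz for integer k ≥ 0.
k=0: 7 kHz.
k=1: 14 kHz, 28 kHz.
k=2: 35 kHz, 49 kHz.
k=3: 56 kHz, 70 kHz.
Within [27 kHz, 51.5 kHz]: 28 kHz, 35 kHz, 49 kHz.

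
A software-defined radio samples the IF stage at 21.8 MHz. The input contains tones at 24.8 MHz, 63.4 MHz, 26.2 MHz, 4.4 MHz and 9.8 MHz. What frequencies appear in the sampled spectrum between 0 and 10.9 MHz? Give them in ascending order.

fs/2 = 10.9 MHz.
24.8 MHz mod fs = 3 MHz.
3 MHz ≤ fs/2 = 10.9 MHz, appears at 3 MHz.
63.4 MHz mod fs = 19.8 MHz.
19.8 MHz > fs/2 = 10.9 MHz, folds to fs − 19.8 MHz = 2 MHz.
26.2 MHz mod fs = 4.4 MHz.
4.4 MHz ≤ fs/2 = 10.9 MHz, appears at 4.4 MHz.
4.4 MHz ≤ fs/2 = 10.9 MHz, passes unchanged.
9.8 MHz ≤ fs/2 = 10.9 MHz, passes unchanged.
Distinct values: {2 MHz, 3 MHz, 4.4 MHz, 9.8 MHz}.

2 MHz, 3 MHz, 4.4 MHz, 9.8 MHz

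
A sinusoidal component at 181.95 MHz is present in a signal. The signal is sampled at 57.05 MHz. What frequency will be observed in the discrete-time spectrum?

10.8 MHz

181.95 MHz mod fs = 10.8 MHz.
10.8 MHz ≤ fs/2 = 28.525 MHz, appears at 10.8 MHz.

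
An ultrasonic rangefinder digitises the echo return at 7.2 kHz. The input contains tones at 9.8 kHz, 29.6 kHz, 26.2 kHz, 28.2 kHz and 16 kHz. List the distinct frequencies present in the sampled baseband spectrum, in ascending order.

0.6 kHz, 0.8 kHz, 1.6 kHz, 2.6 kHz

fs/2 = 3.6 kHz.
9.8 kHz mod fs = 2.6 kHz.
2.6 kHz ≤ fs/2 = 3.6 kHz, appears at 2.6 kHz.
29.6 kHz mod fs = 0.8 kHz.
0.8 kHz ≤ fs/2 = 3.6 kHz, appears at 0.8 kHz.
26.2 kHz mod fs = 4.6 kHz.
4.6 kHz > fs/2 = 3.6 kHz, folds to fs − 4.6 kHz = 2.6 kHz.
28.2 kHz mod fs = 6.6 kHz.
6.6 kHz > fs/2 = 3.6 kHz, folds to fs − 6.6 kHz = 0.6 kHz.
16 kHz mod fs = 1.6 kHz.
1.6 kHz ≤ fs/2 = 3.6 kHz, appears at 1.6 kHz.
Distinct values: {0.6 kHz, 0.8 kHz, 1.6 kHz, 2.6 kHz}.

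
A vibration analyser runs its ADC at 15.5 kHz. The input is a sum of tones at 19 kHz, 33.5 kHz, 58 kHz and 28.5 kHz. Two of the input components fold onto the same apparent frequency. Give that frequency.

2.5 kHz

fs/2 = 7.75 kHz.
19 kHz mod fs = 3.5 kHz.
3.5 kHz ≤ fs/2 = 7.75 kHz, appears at 3.5 kHz.
33.5 kHz mod fs = 2.5 kHz.
2.5 kHz ≤ fs/2 = 7.75 kHz, appears at 2.5 kHz.
58 kHz mod fs = 11.5 kHz.
11.5 kHz > fs/2 = 7.75 kHz, folds to fs − 11.5 kHz = 4 kHz.
28.5 kHz mod fs = 13 kHz.
13 kHz > fs/2 = 7.75 kHz, folds to fs − 13 kHz = 2.5 kHz.
28.5 kHz and 33.5 kHz both map to 2.5 kHz.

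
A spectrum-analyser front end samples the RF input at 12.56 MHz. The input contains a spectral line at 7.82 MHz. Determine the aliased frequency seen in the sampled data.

4.74 MHz

7.82 MHz > fs/2 = 6.28 MHz, folds to fs − 7.82 MHz = 4.74 MHz.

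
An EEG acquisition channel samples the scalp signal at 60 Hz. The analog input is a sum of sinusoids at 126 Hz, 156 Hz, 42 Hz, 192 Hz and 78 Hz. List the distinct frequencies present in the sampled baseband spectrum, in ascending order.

fs/2 = 30 Hz.
126 Hz mod fs = 6 Hz.
6 Hz ≤ fs/2 = 30 Hz, appears at 6 Hz.
156 Hz mod fs = 36 Hz.
36 Hz > fs/2 = 30 Hz, folds to fs − 36 Hz = 24 Hz.
42 Hz > fs/2 = 30 Hz, folds to fs − 42 Hz = 18 Hz.
192 Hz mod fs = 12 Hz.
12 Hz ≤ fs/2 = 30 Hz, appears at 12 Hz.
78 Hz mod fs = 18 Hz.
18 Hz ≤ fs/2 = 30 Hz, appears at 18 Hz.
Distinct values: {6 Hz, 12 Hz, 18 Hz, 24 Hz}.

6 Hz, 12 Hz, 18 Hz, 24 Hz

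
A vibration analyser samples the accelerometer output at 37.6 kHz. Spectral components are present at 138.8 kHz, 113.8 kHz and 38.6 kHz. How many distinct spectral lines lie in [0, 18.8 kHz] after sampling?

2

fs/2 = 18.8 kHz.
138.8 kHz mod fs = 26 kHz.
26 kHz > fs/2 = 18.8 kHz, folds to fs − 26 kHz = 11.6 kHz.
113.8 kHz mod fs = 1 kHz.
1 kHz ≤ fs/2 = 18.8 kHz, appears at 1 kHz.
38.6 kHz mod fs = 1 kHz.
1 kHz ≤ fs/2 = 18.8 kHz, appears at 1 kHz.
Distinct values: {1 kHz, 11.6 kHz} → 2.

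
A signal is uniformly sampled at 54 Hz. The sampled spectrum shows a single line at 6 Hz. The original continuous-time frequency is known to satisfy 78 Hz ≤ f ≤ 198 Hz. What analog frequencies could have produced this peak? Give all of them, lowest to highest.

Frequencies that alias to 6 Hz are k·fs ± 6 Hz for integer k ≥ 0.
k=0: 6 Hz.
k=1: 48 Hz, 60 Hz.
k=2: 102 Hz, 114 Hz.
k=3: 156 Hz, 168 Hz.
k=4: 210 Hz, 222 Hz.
Within [78 Hz, 198 Hz]: 102 Hz, 114 Hz, 156 Hz, 168 Hz.

102 Hz, 114 Hz, 156 Hz, 168 Hz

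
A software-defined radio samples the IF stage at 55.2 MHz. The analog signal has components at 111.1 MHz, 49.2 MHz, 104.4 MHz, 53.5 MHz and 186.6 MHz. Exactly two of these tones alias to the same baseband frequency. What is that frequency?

6 MHz

fs/2 = 27.6 MHz.
111.1 MHz mod fs = 0.7 MHz.
0.7 MHz ≤ fs/2 = 27.6 MHz, appears at 0.7 MHz.
49.2 MHz > fs/2 = 27.6 MHz, folds to fs − 49.2 MHz = 6 MHz.
104.4 MHz mod fs = 49.2 MHz.
49.2 MHz > fs/2 = 27.6 MHz, folds to fs − 49.2 MHz = 6 MHz.
53.5 MHz > fs/2 = 27.6 MHz, folds to fs − 53.5 MHz = 1.7 MHz.
186.6 MHz mod fs = 21 MHz.
21 MHz ≤ fs/2 = 27.6 MHz, appears at 21 MHz.
49.2 MHz and 104.4 MHz both map to 6 MHz.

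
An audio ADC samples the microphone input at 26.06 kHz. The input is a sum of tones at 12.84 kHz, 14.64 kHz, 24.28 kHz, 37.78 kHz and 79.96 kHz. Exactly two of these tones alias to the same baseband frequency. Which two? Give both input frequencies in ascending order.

fs/2 = 13.03 kHz.
12.84 kHz ≤ fs/2 = 13.03 kHz, passes unchanged.
14.64 kHz > fs/2 = 13.03 kHz, folds to fs − 14.64 kHz = 11.42 kHz.
24.28 kHz > fs/2 = 13.03 kHz, folds to fs − 24.28 kHz = 1.78 kHz.
37.78 kHz mod fs = 11.72 kHz.
11.72 kHz ≤ fs/2 = 13.03 kHz, appears at 11.72 kHz.
79.96 kHz mod fs = 1.78 kHz.
1.78 kHz ≤ fs/2 = 13.03 kHz, appears at 1.78 kHz.
24.28 kHz and 79.96 kHz both map to 1.78 kHz.

24.28 kHz, 79.96 kHz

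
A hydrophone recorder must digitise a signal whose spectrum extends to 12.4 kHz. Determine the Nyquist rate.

24.8 kHz

Nyquist rate = 2 × 12.4 kHz = 24.8 kHz.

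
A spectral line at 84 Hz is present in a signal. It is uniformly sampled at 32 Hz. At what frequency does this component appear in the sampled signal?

12 Hz

84 Hz mod fs = 20 Hz.
20 Hz > fs/2 = 16 Hz, folds to fs − 20 Hz = 12 Hz.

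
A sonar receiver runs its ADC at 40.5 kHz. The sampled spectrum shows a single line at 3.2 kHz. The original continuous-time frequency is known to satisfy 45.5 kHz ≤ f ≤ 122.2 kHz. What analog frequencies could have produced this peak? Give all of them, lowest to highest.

Frequencies that alias to 3.2 kHz are k·fs ± 3.2 kHz for integer k ≥ 0.
k=0: 3.2 kHz.
k=1: 37.3 kHz, 43.7 kHz.
k=2: 77.8 kHz, 84.2 kHz.
k=3: 118.3 kHz, 124.7 kHz.
k=4: 158.8 kHz, 165.2 kHz.
Within [45.5 kHz, 122.2 kHz]: 77.8 kHz, 84.2 kHz, 118.3 kHz.

77.8 kHz, 84.2 kHz, 118.3 kHz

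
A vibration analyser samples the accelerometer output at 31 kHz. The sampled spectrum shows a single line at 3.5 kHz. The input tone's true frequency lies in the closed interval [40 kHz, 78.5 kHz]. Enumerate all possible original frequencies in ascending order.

Frequencies that alias to 3.5 kHz are k·fs ± 3.5 kHz for integer k ≥ 0.
k=0: 3.5 kHz.
k=1: 27.5 kHz, 34.5 kHz.
k=2: 58.5 kHz, 65.5 kHz.
k=3: 89.5 kHz, 96.5 kHz.
Within [40 kHz, 78.5 kHz]: 58.5 kHz, 65.5 kHz.

58.5 kHz, 65.5 kHz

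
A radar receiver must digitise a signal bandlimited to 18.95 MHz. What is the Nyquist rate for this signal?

Nyquist rate = 2 × 18.95 MHz = 37.9 MHz.

37.9 MHz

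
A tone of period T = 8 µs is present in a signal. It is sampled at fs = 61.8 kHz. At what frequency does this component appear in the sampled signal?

T = 8 µs → f = 1/T = 125 kHz.
125 kHz mod fs = 1.4 kHz.
1.4 kHz ≤ fs/2 = 30.9 kHz, appears at 1.4 kHz.

1.4 kHz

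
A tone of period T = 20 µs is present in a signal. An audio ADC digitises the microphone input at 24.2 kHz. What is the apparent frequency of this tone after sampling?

1.6 kHz

T = 20 µs → f = 1/T = 50 kHz.
50 kHz mod fs = 1.6 kHz.
1.6 kHz ≤ fs/2 = 12.1 kHz, appears at 1.6 kHz.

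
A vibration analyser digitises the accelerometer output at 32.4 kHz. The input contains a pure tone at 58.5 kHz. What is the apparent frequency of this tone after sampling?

58.5 kHz mod fs = 26.1 kHz.
26.1 kHz > fs/2 = 16.2 kHz, folds to fs − 26.1 kHz = 6.3 kHz.

6.3 kHz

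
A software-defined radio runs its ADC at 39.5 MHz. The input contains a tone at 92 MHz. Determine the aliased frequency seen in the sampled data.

13 MHz

92 MHz mod fs = 13 MHz.
13 MHz ≤ fs/2 = 19.75 MHz, appears at 13 MHz.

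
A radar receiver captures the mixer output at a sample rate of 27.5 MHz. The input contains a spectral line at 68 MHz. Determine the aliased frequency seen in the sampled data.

13 MHz

68 MHz mod fs = 13 MHz.
13 MHz ≤ fs/2 = 13.75 MHz, appears at 13 MHz.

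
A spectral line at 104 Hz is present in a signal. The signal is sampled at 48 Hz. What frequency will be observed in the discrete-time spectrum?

8 Hz

104 Hz mod fs = 8 Hz.
8 Hz ≤ fs/2 = 24 Hz, appears at 8 Hz.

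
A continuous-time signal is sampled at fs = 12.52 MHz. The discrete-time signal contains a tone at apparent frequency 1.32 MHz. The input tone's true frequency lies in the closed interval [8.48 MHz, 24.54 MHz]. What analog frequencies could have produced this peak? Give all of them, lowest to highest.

11.2 MHz, 13.84 MHz, 23.72 MHz

Frequencies that alias to 1.32 MHz are k·fs ± 1.32 MHz for integer k ≥ 0.
k=0: 1.32 MHz.
k=1: 11.2 MHz, 13.84 MHz.
k=2: 23.72 MHz, 26.36 MHz.
k=3: 36.24 MHz, 38.88 MHz.
Within [8.48 MHz, 24.54 MHz]: 11.2 MHz, 13.84 MHz, 23.72 MHz.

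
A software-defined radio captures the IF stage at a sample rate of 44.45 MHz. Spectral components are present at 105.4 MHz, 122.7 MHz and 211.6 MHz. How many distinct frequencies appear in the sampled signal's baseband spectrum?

fs/2 = 22.225 MHz.
105.4 MHz mod fs = 16.5 MHz.
16.5 MHz ≤ fs/2 = 22.225 MHz, appears at 16.5 MHz.
122.7 MHz mod fs = 33.8 MHz.
33.8 MHz > fs/2 = 22.225 MHz, folds to fs − 33.8 MHz = 10.65 MHz.
211.6 MHz mod fs = 33.8 MHz.
33.8 MHz > fs/2 = 22.225 MHz, folds to fs − 33.8 MHz = 10.65 MHz.
Distinct values: {10.65 MHz, 16.5 MHz} → 2.

2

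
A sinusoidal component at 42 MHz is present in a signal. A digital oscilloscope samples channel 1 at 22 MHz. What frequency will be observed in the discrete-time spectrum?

42 MHz mod fs = 20 MHz.
20 MHz > fs/2 = 11 MHz, folds to fs − 20 MHz = 2 MHz.

2 MHz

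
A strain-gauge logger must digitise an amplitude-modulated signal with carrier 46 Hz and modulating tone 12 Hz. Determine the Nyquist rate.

AM sidebands sit at fc ± fm = 34 Hz and 58 Hz.
Highest-frequency component: 58 Hz.
Nyquist rate = 2 × 58 Hz = 116 Hz.

116 Hz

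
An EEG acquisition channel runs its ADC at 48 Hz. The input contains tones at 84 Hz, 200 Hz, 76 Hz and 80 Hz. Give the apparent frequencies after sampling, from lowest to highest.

8 Hz, 12 Hz, 16 Hz, 20 Hz

fs/2 = 24 Hz.
84 Hz mod fs = 36 Hz.
36 Hz > fs/2 = 24 Hz, folds to fs − 36 Hz = 12 Hz.
200 Hz mod fs = 8 Hz.
8 Hz ≤ fs/2 = 24 Hz, appears at 8 Hz.
76 Hz mod fs = 28 Hz.
28 Hz > fs/2 = 24 Hz, folds to fs − 28 Hz = 20 Hz.
80 Hz mod fs = 32 Hz.
32 Hz > fs/2 = 24 Hz, folds to fs − 32 Hz = 16 Hz.
Distinct values: {8 Hz, 12 Hz, 16 Hz, 20 Hz}.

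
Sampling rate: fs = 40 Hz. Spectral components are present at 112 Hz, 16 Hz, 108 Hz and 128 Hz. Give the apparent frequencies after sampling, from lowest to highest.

8 Hz, 12 Hz, 16 Hz

fs/2 = 20 Hz.
112 Hz mod fs = 32 Hz.
32 Hz > fs/2 = 20 Hz, folds to fs − 32 Hz = 8 Hz.
16 Hz ≤ fs/2 = 20 Hz, passes unchanged.
108 Hz mod fs = 28 Hz.
28 Hz > fs/2 = 20 Hz, folds to fs − 28 Hz = 12 Hz.
128 Hz mod fs = 8 Hz.
8 Hz ≤ fs/2 = 20 Hz, appears at 8 Hz.
Distinct values: {8 Hz, 12 Hz, 16 Hz}.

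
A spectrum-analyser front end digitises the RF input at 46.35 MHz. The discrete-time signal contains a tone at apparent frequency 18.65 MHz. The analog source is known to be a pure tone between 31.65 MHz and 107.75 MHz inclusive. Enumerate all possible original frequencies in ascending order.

Frequencies that alias to 18.65 MHz are k·fs ± 18.65 MHz for integer k ≥ 0.
k=0: 18.65 MHz.
k=1: 27.7 MHz, 65 MHz.
k=2: 74.05 MHz, 111.35 MHz.
k=3: 120.4 MHz, 157.7 MHz.
Within [31.65 MHz, 107.75 MHz]: 65 MHz, 74.05 MHz.

65 MHz, 74.05 MHz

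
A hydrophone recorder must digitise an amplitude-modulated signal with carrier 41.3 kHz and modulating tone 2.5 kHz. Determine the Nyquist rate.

AM sidebands sit at fc ± fm = 38.8 kHz and 43.8 kHz.
Highest-frequency component: 43.8 kHz.
Nyquist rate = 2 × 43.8 kHz = 87.6 kHz.

87.6 kHz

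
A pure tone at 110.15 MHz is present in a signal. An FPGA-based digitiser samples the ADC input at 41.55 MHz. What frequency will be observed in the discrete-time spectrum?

14.5 MHz

110.15 MHz mod fs = 27.05 MHz.
27.05 MHz > fs/2 = 20.775 MHz, folds to fs − 27.05 MHz = 14.5 MHz.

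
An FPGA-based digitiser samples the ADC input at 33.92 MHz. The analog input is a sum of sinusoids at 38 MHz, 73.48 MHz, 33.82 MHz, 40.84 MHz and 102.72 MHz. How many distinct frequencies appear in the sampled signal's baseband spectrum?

5

fs/2 = 16.96 MHz.
38 MHz mod fs = 4.08 MHz.
4.08 MHz ≤ fs/2 = 16.96 MHz, appears at 4.08 MHz.
73.48 MHz mod fs = 5.64 MHz.
5.64 MHz ≤ fs/2 = 16.96 MHz, appears at 5.64 MHz.
33.82 MHz > fs/2 = 16.96 MHz, folds to fs − 33.82 MHz = 0.1 MHz.
40.84 MHz mod fs = 6.92 MHz.
6.92 MHz ≤ fs/2 = 16.96 MHz, appears at 6.92 MHz.
102.72 MHz mod fs = 0.96 MHz.
0.96 MHz ≤ fs/2 = 16.96 MHz, appears at 0.96 MHz.
Distinct values: {0.1 MHz, 0.96 MHz, 4.08 MHz, 5.64 MHz, 6.92 MHz} → 5.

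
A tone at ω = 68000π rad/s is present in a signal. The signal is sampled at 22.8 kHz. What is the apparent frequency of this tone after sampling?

ω = 68000π rad/s → f = ω/(2π) = 34000 Hz = 34 kHz.
34 kHz mod fs = 11.2 kHz.
11.2 kHz ≤ fs/2 = 11.4 kHz, appears at 11.2 kHz.

11.2 kHz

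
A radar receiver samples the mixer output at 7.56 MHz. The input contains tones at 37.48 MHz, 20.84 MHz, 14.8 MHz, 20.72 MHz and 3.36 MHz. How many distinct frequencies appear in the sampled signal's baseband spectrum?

fs/2 = 3.78 MHz.
37.48 MHz mod fs = 7.24 MHz.
7.24 MHz > fs/2 = 3.78 MHz, folds to fs − 7.24 MHz = 0.32 MHz.
20.84 MHz mod fs = 5.72 MHz.
5.72 MHz > fs/2 = 3.78 MHz, folds to fs − 5.72 MHz = 1.84 MHz.
14.8 MHz mod fs = 7.24 MHz.
7.24 MHz > fs/2 = 3.78 MHz, folds to fs − 7.24 MHz = 0.32 MHz.
20.72 MHz mod fs = 5.6 MHz.
5.6 MHz > fs/2 = 3.78 MHz, folds to fs − 5.6 MHz = 1.96 MHz.
3.36 MHz ≤ fs/2 = 3.78 MHz, passes unchanged.
Distinct values: {0.32 MHz, 1.84 MHz, 1.96 MHz, 3.36 MHz} → 4.

4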